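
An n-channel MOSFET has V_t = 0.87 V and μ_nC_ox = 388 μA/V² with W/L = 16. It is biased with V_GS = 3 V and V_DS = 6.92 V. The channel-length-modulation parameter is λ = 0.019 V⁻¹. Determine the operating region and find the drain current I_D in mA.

Saturation; I_D = 15.9 mA

k_n = μ_nC_ox · (W/L) = 6.208 mA/V².
V_ov = V_GS − V_t = 3 − 0.87 = 2.13 V.
Since V_DS = 6.92 V ≥ V_ov = 2.13 V, the device is in saturation.
I_D = ½ k_n V_ov² (1 + λ V_DS) = 0.5 × 6.208 × 2.13² × (1 + 0.019 × 6.92) = 15.9 mA.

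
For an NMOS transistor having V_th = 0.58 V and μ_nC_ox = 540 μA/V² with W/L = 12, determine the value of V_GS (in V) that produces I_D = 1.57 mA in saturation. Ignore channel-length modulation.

V_GS = 1.28 V

k_n = μ_nC_ox · (W/L) = 6.48 mA/V².
In saturation I_D = ½ k_n (V_GS − V_th)², so V_GS − V_th = √(2 I_D / k_n) = √(2 × 1.57 / 6.48) = 0.696 V.
V_GS = 0.58 + 0.696 = 1.28 V.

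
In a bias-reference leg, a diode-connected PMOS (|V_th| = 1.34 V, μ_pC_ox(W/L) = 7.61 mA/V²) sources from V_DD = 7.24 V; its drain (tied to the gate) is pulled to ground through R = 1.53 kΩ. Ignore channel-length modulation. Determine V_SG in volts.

V_SG = 2.26 V

With gate tied to drain, V_SG = V_SD ≥ V_SG − |V_th|, so the device is in saturation.
KCL at the drain: ½ k_p (V_SG − |V_th|)² = (V_DD − V_SG)/R.
Let x = V_SG − 1.34. Then 5.82 x² + x − 5.9 = 0, giving x = 0.924 V (positive root), so V_SG = 2.26 V.
I_D = (V_DD − V_SG)/R = (7.24 − 2.26) / 1.53 = 3.25 mA.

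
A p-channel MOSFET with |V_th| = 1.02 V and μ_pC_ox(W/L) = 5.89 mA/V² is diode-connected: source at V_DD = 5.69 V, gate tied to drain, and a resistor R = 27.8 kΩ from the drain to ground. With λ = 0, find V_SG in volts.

V_SG = 1.25 V

With gate tied to drain, V_SG = V_SD ≥ V_SG − |V_th|, so the device is in saturation.
KCL at the drain: ½ k_p (V_SG − |V_th|)² = (V_DD − V_SG)/R.
Let x = V_SG − 1.02. Then 81.9 x² + x − 4.67 = 0, giving x = 0.233 V (positive root), so V_SG = 1.25 V.
I_D = (V_DD − V_SG)/R = (5.69 − 1.25) / 27.8 = 0.16 mA.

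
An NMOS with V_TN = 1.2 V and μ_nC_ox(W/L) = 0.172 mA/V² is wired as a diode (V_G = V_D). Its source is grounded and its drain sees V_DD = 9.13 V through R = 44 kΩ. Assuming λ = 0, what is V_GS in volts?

V_GS = 2.52 V

With gate tied to drain, V_GS = V_DS ≥ V_GS − V_TN, so the device is in saturation.
KCL at the drain: ½ k_n (V_GS − V_TN)² = (V_DD − V_GS)/R.
Let x = V_GS − 1.2. Then 3.78 x² + x − 7.93 = 0, giving x = 1.32 V (positive root), so V_GS = 2.52 V.
I_D = (V_DD − V_GS)/R = (9.13 − 2.52) / 44 = 0.15 mA.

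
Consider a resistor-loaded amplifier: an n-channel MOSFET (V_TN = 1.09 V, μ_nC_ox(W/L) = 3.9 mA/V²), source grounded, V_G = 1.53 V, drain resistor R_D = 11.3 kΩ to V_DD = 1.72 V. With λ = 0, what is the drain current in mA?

I_D = 0.144 mA

V_GS = V_G = 1.53 V, so V_ov = 1.53 − 1.09 = 0.44 V.
Assume saturation: I_D = ½ k_n V_ov² = 0.5 × 3.9 × 0.44² = 0.378 mA, giving V_DS = V_DD − I_D R_D = 1.72 − 0.378 × 11.3 = -2.55 V.
But -2.55 V < V_ov = 0.44 V, so the device is actually in triode.
In triode I_D = k_n[V_ov V_DS − ½ V_DS²] and I_D = (V_DD − V_DS)/R_D. Equating: 22 V_DS² − 20.39 V_DS + 1.72 = 0, giving V_DS = 0.0939 V (the root below V_ov).
I_D = (1.72 − 0.0939) / 11.3 = 0.144 mA.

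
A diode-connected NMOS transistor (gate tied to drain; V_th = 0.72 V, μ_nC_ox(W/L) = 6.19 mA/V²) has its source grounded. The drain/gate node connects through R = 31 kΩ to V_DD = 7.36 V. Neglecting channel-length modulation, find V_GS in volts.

With gate tied to drain, V_GS = V_DS ≥ V_GS − V_th, so the device is in saturation.
KCL at the drain: ½ k_n (V_GS − V_th)² = (V_DD − V_GS)/R.
Let x = V_GS − 0.72. Then 95.9 x² + x − 6.64 = 0, giving x = 0.258 V (positive root), so V_GS = 0.978 V.
I_D = (V_DD − V_GS)/R = (7.36 − 0.978) / 31 = 0.206 mA.

V_GS = 0.978 V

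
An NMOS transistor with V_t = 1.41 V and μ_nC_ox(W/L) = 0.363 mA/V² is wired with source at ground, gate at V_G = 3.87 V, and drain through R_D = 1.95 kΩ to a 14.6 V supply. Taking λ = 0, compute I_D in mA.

V_GS = V_G = 3.87 V, so V_ov = 3.87 − 1.41 = 2.46 V.
Assume saturation: I_D = ½ k_n V_ov² = 0.5 × 0.363 × 2.46² = 1.1 mA, giving V_DS = V_DD − I_D R_D = 14.6 − 1.1 × 1.95 = 12.5 V.
V_DS = 12.5 V ≥ V_ov = 2.46 V, confirming saturation.

I_D = 1.10 mA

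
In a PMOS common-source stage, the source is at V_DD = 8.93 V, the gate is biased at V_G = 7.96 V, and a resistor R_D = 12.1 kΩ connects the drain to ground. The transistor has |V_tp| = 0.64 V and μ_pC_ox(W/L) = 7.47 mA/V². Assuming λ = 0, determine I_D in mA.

I_D = 0.407 mA

V_SG = V_DD − V_G = 8.93 − 7.96 = 0.97 V, so V_ov = 0.97 − 0.64 = 0.33 V.
Assume saturation: I_D = ½ k_p V_ov² = 0.5 × 7.47 × 0.33² = 0.407 mA, giving V_SD = V_DD − I_D R_D = 8.93 − 0.407 × 12.1 = 4.01 V.
V_SD = 4.01 V ≥ V_ov = 0.33 V, confirming saturation.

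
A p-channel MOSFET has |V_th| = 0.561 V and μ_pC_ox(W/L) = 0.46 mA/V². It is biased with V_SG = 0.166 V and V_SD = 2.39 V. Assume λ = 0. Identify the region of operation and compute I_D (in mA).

Cutoff; I_D = 0 mA

V_SG = 0.166 V < |V_th| = 0.561 V, so the transistor is in cutoff.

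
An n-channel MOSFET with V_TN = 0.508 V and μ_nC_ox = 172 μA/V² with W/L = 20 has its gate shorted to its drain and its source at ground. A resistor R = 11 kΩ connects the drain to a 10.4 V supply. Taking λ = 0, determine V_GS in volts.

With gate tied to drain, V_GS = V_DS ≥ V_GS − V_TN, so the device is in saturation.
k_n = μ_nC_ox · (W/L) = 3.44 mA/V².
KCL at the drain: ½ k_n (V_GS − V_TN)² = (V_DD − V_GS)/R.
Let x = V_GS − 0.508. Then 18.9 x² + x − 9.892 = 0, giving x = 0.697 V (positive root), so V_GS = 1.21 V.
I_D = (V_DD − V_GS)/R = (10.4 − 1.21) / 11 = 0.836 mA.

V_GS = 1.21 V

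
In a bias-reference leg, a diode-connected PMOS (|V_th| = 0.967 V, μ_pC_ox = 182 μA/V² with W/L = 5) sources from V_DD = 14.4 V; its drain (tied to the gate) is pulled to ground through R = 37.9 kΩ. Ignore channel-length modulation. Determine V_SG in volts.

With gate tied to drain, V_SG = V_SD ≥ V_SG − |V_th|, so the device is in saturation.
k_p = μ_pC_ox · (W/L) = 0.91 mA/V².
KCL at the drain: ½ k_p (V_SG − |V_th|)² = (V_DD − V_SG)/R.
Let x = V_SG − 0.967. Then 17.2 x² + x − 13.43 = 0, giving x = 0.854 V (positive root), so V_SG = 1.82 V.
I_D = (V_DD − V_SG)/R = (14.4 − 1.82) / 37.9 = 0.332 mA.

V_SG = 1.82 V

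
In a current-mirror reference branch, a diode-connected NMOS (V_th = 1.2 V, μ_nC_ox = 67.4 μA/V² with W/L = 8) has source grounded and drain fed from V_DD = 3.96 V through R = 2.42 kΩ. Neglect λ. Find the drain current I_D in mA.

With gate tied to drain, V_GS = V_DS ≥ V_GS − V_th, so the device is in saturation.
k_n = μ_nC_ox · (W/L) = 0.5392 mA/V².
KCL at the drain: ½ k_n (V_GS − V_th)² = (V_DD − V_GS)/R.
Let x = V_GS − 1.2. Then 0.652 x² + x − 2.76 = 0, giving x = 1.43 V (positive root), so V_GS = 2.63 V.
I_D = (V_DD − V_GS)/R = (3.96 − 2.63) / 2.42 = 0.55 mA.

I_D = 0.550 mA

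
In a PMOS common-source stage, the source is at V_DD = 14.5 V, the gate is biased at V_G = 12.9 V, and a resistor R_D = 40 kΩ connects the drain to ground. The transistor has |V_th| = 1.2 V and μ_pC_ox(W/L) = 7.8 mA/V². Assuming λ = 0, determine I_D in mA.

I_D = 0.359 mA

V_SG = V_DD − V_G = 14.5 − 12.9 = 1.6 V, so V_ov = 1.6 − 1.2 = 0.4 V.
Assume saturation: I_D = ½ k_p V_ov² = 0.5 × 7.8 × 0.4² = 0.624 mA, giving V_SD = V_DD − I_D R_D = 14.5 − 0.624 × 40 = -10.5 V.
But -10.5 V < V_ov = 0.4 V, so the device is actually in triode.
In triode I_D = k_p[V_ov V_SD − ½ V_SD²] and I_D = (V_DD − V_SD)/R_D. Equating: 156 V_SD² − 125.8 V_SD + 14.5 = 0, giving V_SD = 0.139 V (the root below V_ov).
I_D = (14.5 − 0.139) / 40 = 0.359 mA.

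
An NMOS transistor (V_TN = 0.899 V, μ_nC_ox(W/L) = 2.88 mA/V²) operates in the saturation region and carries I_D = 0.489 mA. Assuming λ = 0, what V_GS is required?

V_GS = 1.48 V

In saturation I_D = ½ k_n (V_GS − V_TN)², so V_GS − V_TN = √(2 I_D / k_n) = √(2 × 0.489 / 2.88) = 0.583 V.
V_GS = 0.899 + 0.583 = 1.48 V.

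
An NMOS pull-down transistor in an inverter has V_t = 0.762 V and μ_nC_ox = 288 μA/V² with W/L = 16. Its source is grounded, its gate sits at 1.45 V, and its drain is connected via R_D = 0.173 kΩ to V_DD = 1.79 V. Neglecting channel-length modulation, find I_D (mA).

I_D = 1.09 mA

V_GS = V_G = 1.45 V, so V_ov = 1.45 − 0.762 = 0.688 V.
k_n = μ_nC_ox · (W/L) = 4.608 mA/V².
Assume saturation: I_D = ½ k_n V_ov² = 0.5 × 4.608 × 0.688² = 1.09 mA, giving V_DS = V_DD − I_D R_D = 1.79 − 1.09 × 0.173 = 1.6 V.
V_DS = 1.6 V ≥ V_ov = 0.688 V, confirming saturation.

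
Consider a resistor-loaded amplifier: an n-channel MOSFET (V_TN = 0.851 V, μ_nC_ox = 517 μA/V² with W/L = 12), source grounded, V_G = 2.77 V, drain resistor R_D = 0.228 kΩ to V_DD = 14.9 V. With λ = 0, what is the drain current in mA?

V_GS = V_G = 2.77 V, so V_ov = 2.77 − 0.851 = 1.92 V.
k_n = μ_nC_ox · (W/L) = 6.204 mA/V².
Assume saturation: I_D = ½ k_n V_ov² = 0.5 × 6.204 × 1.92² = 11.4 mA, giving V_DS = V_DD − I_D R_D = 14.9 − 11.4 × 0.228 = 12.3 V.
V_DS = 12.3 V ≥ V_ov = 1.92 V, confirming saturation.

I_D = 11.4 mA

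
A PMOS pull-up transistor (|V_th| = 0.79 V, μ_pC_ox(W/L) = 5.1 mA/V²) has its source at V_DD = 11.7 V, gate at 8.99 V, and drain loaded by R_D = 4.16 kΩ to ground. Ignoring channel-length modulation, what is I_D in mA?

I_D = 2.74 mA

V_SG = V_DD − V_G = 11.7 − 8.99 = 2.71 V, so V_ov = 2.71 − 0.79 = 1.92 V.
Assume saturation: I_D = ½ k_p V_ov² = 0.5 × 5.1 × 1.92² = 9.4 mA, giving V_SD = V_DD − I_D R_D = 11.7 − 9.4 × 4.16 = -27.4 V.
But -27.4 V < V_ov = 1.92 V, so the device is actually in triode.
In triode I_D = k_p[V_ov V_SD − ½ V_SD²] and I_D = (V_DD − V_SD)/R_D. Equating: 10.6 V_SD² − 41.73 V_SD + 11.7 = 0, giving V_SD = 0.304 V (the root below V_ov).
I_D = (11.7 − 0.304) / 4.16 = 2.74 mA.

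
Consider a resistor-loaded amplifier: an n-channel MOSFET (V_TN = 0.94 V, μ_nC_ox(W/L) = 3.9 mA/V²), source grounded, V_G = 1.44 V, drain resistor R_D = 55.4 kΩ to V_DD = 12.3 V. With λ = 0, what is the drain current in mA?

V_GS = V_G = 1.44 V, so V_ov = 1.44 − 0.94 = 0.5 V.
Assume saturation: I_D = ½ k_n V_ov² = 0.5 × 3.9 × 0.5² = 0.487 mA, giving V_DS = V_DD − I_D R_D = 12.3 − 0.487 × 55.4 = -14.7 V.
But -14.7 V < V_ov = 0.5 V, so the device is actually in triode.
In triode I_D = k_n[V_ov V_DS − ½ V_DS²] and I_D = (V_DD − V_DS)/R_D. Equating: 108 V_DS² − 109 V_DS + 12.3 = 0, giving V_DS = 0.129 V (the root below V_ov).
I_D = (12.3 − 0.129) / 55.4 = 0.22 mA.

I_D = 0.220 mA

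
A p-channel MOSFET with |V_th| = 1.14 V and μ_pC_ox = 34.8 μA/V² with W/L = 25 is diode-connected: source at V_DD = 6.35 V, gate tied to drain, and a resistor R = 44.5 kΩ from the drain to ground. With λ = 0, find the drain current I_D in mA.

I_D = 0.106 mA

With gate tied to drain, V_SG = V_SD ≥ V_SG − |V_th|, so the device is in saturation.
k_p = μ_pC_ox · (W/L) = 0.87 mA/V².
KCL at the drain: ½ k_p (V_SG − |V_th|)² = (V_DD − V_SG)/R.
Let x = V_SG − 1.14. Then 19.4 x² + x − 5.21 = 0, giving x = 0.494 V (positive root), so V_SG = 1.63 V.
I_D = (V_DD − V_SG)/R = (6.35 − 1.63) / 44.5 = 0.106 mA.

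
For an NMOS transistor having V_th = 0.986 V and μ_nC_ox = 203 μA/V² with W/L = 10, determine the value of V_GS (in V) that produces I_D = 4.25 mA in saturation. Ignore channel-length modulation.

V_GS = 3.03 V

k_n = μ_nC_ox · (W/L) = 2.03 mA/V².
In saturation I_D = ½ k_n (V_GS − V_th)², so V_GS − V_th = √(2 I_D / k_n) = √(2 × 4.25 / 2.03) = 2.05 V.
V_GS = 0.986 + 2.05 = 3.03 V.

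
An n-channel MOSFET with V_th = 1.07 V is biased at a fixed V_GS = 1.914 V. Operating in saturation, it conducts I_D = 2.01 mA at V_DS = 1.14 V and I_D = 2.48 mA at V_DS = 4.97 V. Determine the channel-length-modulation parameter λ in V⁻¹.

With V_GS fixed, I_D ∝ (1 + λ V_DS) in saturation, so I_D2/I_D1 = (1 + λ V_DS2)/(1 + λ V_DS1).
2.48/2.01 = 1.234 = (1 + 4.97 λ)/(1 + 1.14 λ).
Solving: λ (I_D1 V_DS2 − I_D2 V_DS1) = I_D2 − I_D1, so λ = (2.48 − 2.01) / (2.01 × 4.97 − 2.48 × 1.14) = 0.47 / 7.16 = 0.0656 V⁻¹.

λ = 0.0656 V⁻¹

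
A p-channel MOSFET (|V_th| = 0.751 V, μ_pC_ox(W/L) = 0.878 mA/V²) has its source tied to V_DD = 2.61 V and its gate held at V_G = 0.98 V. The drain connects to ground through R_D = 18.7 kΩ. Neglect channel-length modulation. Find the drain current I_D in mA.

V_SG = V_DD − V_G = 2.61 − 0.98 = 1.63 V, so V_ov = 1.63 − 0.751 = 0.879 V.
Assume saturation: I_D = ½ k_p V_ov² = 0.5 × 0.878 × 0.879² = 0.339 mA, giving V_SD = V_DD − I_D R_D = 2.61 − 0.339 × 18.7 = -3.73 V.
But -3.73 V < V_ov = 0.879 V, so the device is actually in triode.
In triode I_D = k_p[V_ov V_SD − ½ V_SD²] and I_D = (V_DD − V_SD)/R_D. Equating: 8.21 V_SD² − 15.43 V_SD + 2.61 = 0, giving V_SD = 0.188 V (the root below V_ov).
I_D = (2.61 − 0.188) / 18.7 = 0.13 mA.

I_D = 0.130 mA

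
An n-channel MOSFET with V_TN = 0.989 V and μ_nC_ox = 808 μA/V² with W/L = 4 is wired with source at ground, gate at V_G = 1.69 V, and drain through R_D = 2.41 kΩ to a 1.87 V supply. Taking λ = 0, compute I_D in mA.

I_D = 0.621 mA

V_GS = V_G = 1.69 V, so V_ov = 1.69 − 0.989 = 0.701 V.
k_n = μ_nC_ox · (W/L) = 3.232 mA/V².
Assume saturation: I_D = ½ k_n V_ov² = 0.5 × 3.232 × 0.701² = 0.794 mA, giving V_DS = V_DD − I_D R_D = 1.87 − 0.794 × 2.41 = -0.0438 V.
But -0.0438 V < V_ov = 0.701 V, so the device is actually in triode.
In triode I_D = k_n[V_ov V_DS − ½ V_DS²] and I_D = (V_DD − V_DS)/R_D. Equating: 3.89 V_DS² − 6.46 V_DS + 1.87 = 0, giving V_DS = 0.374 V (the root below V_ov).
I_D = (1.87 − 0.374) / 2.41 = 0.621 mA.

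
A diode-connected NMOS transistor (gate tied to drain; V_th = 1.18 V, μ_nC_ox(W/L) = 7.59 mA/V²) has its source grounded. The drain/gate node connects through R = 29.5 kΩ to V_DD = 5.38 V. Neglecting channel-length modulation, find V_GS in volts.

With gate tied to drain, V_GS = V_DS ≥ V_GS − V_th, so the device is in saturation.
KCL at the drain: ½ k_n (V_GS − V_th)² = (V_DD − V_GS)/R.
Let x = V_GS − 1.18. Then 112 x² + x − 4.2 = 0, giving x = 0.189 V (positive root), so V_GS = 1.37 V.
I_D = (V_DD − V_GS)/R = (5.38 − 1.37) / 29.5 = 0.136 mA.

V_GS = 1.37 V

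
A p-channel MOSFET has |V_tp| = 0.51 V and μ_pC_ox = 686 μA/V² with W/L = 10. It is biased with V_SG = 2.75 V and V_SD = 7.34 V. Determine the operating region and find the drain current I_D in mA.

k_p = μ_pC_ox · (W/L) = 6.86 mA/V².
V_ov = V_SG − |V_tp| = 2.75 − 0.51 = 2.24 V.
Since V_SD = 7.34 V ≥ V_ov = 2.24 V, the device is in saturation.
I_D = ½ k_p V_ov² = 0.5 × 6.86 × 2.24² = 17.2 mA.

Saturation; I_D = 17.2 mA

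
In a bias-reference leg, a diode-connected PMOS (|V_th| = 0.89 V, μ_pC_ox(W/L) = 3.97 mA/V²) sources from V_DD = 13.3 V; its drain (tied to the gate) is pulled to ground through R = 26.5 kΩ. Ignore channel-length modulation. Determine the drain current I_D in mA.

I_D = 0.450 mA

With gate tied to drain, V_SG = V_SD ≥ V_SG − |V_th|, so the device is in saturation.
KCL at the drain: ½ k_p (V_SG − |V_th|)² = (V_DD − V_SG)/R.
Let x = V_SG − 0.89. Then 52.6 x² + x − 12.41 = 0, giving x = 0.476 V (positive root), so V_SG = 1.37 V.
I_D = (V_DD − V_SG)/R = (13.3 − 1.37) / 26.5 = 0.45 mA.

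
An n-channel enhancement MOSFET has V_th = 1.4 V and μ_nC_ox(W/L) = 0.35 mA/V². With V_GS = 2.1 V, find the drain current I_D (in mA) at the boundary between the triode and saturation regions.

I_D = 0.0858 mA

At the boundary V_DS = V_ov = V_GS − V_th = 2.1 − 1.4 = 0.7 V.
I_D = ½ k_n V_ov² = 0.5 × 0.35 × 0.7² = 0.0858 mA.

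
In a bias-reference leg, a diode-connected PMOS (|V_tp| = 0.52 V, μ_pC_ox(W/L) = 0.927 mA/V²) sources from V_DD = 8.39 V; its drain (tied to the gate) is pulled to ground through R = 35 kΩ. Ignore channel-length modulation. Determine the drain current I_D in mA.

With gate tied to drain, V_SG = V_SD ≥ V_SG − |V_tp|, so the device is in saturation.
KCL at the drain: ½ k_p (V_SG − |V_tp|)² = (V_DD − V_SG)/R.
Let x = V_SG − 0.52. Then 16.2 x² + x − 7.87 = 0, giving x = 0.666 V (positive root), so V_SG = 1.19 V.
I_D = (V_DD − V_SG)/R = (8.39 − 1.19) / 35 = 0.206 mA.

I_D = 0.206 mA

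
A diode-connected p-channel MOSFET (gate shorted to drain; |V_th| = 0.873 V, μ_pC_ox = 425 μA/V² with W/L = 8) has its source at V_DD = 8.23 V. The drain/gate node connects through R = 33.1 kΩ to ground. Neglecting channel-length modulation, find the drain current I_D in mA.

With gate tied to drain, V_SG = V_SD ≥ V_SG − |V_th|, so the device is in saturation.
k_p = μ_pC_ox · (W/L) = 3.4 mA/V².
KCL at the drain: ½ k_p (V_SG − |V_th|)² = (V_DD − V_SG)/R.
Let x = V_SG − 0.873. Then 56.3 x² + x − 7.357 = 0, giving x = 0.353 V (positive root), so V_SG = 1.23 V.
I_D = (V_DD − V_SG)/R = (8.23 − 1.23) / 33.1 = 0.212 mA.

I_D = 0.212 mA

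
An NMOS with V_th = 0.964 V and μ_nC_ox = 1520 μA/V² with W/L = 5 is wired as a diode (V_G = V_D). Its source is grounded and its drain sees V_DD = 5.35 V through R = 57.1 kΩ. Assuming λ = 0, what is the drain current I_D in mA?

I_D = 0.0744 mA

With gate tied to drain, V_GS = V_DS ≥ V_GS − V_th, so the device is in saturation.
k_n = μ_nC_ox · (W/L) = 7.6 mA/V².
KCL at the drain: ½ k_n (V_GS − V_th)² = (V_DD − V_GS)/R.
Let x = V_GS − 0.964. Then 217 x² + x − 4.386 = 0, giving x = 0.14 V (positive root), so V_GS = 1.1 V.
I_D = (V_DD − V_GS)/R = (5.35 − 1.1) / 57.1 = 0.0744 mA.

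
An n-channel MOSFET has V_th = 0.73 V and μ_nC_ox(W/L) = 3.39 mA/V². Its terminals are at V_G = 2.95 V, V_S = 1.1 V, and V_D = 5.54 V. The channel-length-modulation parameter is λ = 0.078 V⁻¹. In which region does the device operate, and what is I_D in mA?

V_GS = V_G − V_S = 2.95 − 1.1 = 1.85 V; V_DS = V_D − V_S = 5.54 − 1.1 = 4.44 V.
V_ov = V_GS − V_th = 1.85 − 0.73 = 1.12 V.
Since V_DS = 4.44 V ≥ V_ov = 1.12 V, the device is in saturation.
I_D = ½ k_n V_ov² (1 + λ V_DS) = 0.5 × 3.39 × 1.12² × (1 + 0.078 × 4.44) = 2.86 mA.

Saturation; I_D = 2.86 mA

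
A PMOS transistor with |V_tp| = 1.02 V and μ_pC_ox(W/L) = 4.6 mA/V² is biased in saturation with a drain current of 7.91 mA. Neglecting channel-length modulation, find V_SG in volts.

V_SG = 2.87 V

In saturation I_D = ½ k_p (V_SG − |V_tp|)², so V_SG − |V_tp| = √(2 I_D / k_p) = √(2 × 7.91 / 4.6) = 1.85 V.
V_SG = 1.02 + 1.85 = 2.87 V.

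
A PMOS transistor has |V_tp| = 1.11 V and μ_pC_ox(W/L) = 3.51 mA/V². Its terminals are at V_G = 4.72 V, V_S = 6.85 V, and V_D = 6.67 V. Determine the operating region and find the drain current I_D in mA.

Triode; I_D = 0.588 mA

V_SG = V_S − V_G = 6.85 − 4.72 = 2.13 V; V_SD = V_S − V_D = 6.85 − 6.67 = 0.18 V.
V_ov = V_SG − |V_tp| = 2.13 − 1.11 = 1.02 V.
Since V_SD = 0.18 V < V_ov = 1.02 V, the device is in the triode region.
I_D = k_p [V_ov · V_SD − ½ V_SD²] = 3.51 × [1.02 × 0.18 − 0.5 × 0.18²] = 0.588 mA.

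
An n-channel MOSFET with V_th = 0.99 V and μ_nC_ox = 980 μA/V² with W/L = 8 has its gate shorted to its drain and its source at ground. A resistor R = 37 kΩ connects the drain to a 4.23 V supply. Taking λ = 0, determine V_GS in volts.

With gate tied to drain, V_GS = V_DS ≥ V_GS − V_th, so the device is in saturation.
k_n = μ_nC_ox · (W/L) = 7.84 mA/V².
KCL at the drain: ½ k_n (V_GS − V_th)² = (V_DD − V_GS)/R.
Let x = V_GS − 0.99. Then 145 x² + x − 3.24 = 0, giving x = 0.146 V (positive root), so V_GS = 1.14 V.
I_D = (V_DD − V_GS)/R = (4.23 − 1.14) / 37 = 0.0836 mA.

V_GS = 1.14 V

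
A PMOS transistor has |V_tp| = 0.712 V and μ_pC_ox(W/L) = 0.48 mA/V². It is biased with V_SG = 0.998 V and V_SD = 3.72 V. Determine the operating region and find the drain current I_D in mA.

V_ov = V_SG − |V_tp| = 0.998 − 0.712 = 0.286 V.
Since V_SD = 3.72 V ≥ V_ov = 0.286 V, the device is in saturation.
I_D = ½ k_p V_ov² = 0.5 × 0.48 × 0.286² = 0.0196 mA.

Saturation; I_D = 0.0196 mA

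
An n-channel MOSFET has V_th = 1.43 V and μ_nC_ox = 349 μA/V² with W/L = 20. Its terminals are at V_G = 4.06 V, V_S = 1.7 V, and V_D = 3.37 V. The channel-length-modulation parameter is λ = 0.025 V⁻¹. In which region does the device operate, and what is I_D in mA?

Saturation; I_D = 3.14 mA

V_GS = V_G − V_S = 4.06 − 1.7 = 2.36 V; V_DS = V_D − V_S = 3.37 − 1.7 = 1.67 V.
k_n = μ_nC_ox · (W/L) = 6.98 mA/V².
V_ov = V_GS − V_th = 2.36 − 1.43 = 0.93 V.
Since V_DS = 1.67 V ≥ V_ov = 0.93 V, the device is in saturation.
I_D = ½ k_n V_ov² (1 + λ V_DS) = 0.5 × 6.98 × 0.93² × (1 + 0.025 × 1.67) = 3.14 mA.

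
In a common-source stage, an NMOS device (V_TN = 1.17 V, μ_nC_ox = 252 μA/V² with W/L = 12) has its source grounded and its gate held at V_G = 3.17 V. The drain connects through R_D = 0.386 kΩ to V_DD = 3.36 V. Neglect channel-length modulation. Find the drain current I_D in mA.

I_D = 5.32 mA

V_GS = V_G = 3.17 V, so V_ov = 3.17 − 1.17 = 2 V.
k_n = μ_nC_ox · (W/L) = 3.024 mA/V².
Assume saturation: I_D = ½ k_n V_ov² = 0.5 × 3.024 × 2² = 6.05 mA, giving V_DS = V_DD − I_D R_D = 3.36 − 6.05 × 0.386 = 1.03 V.
But 1.03 V < V_ov = 2 V, so the device is actually in triode.
In triode I_D = k_n[V_ov V_DS − ½ V_DS²] and I_D = (V_DD − V_DS)/R_D. Equating: 0.584 V_DS² − 3.335 V_DS + 3.36 = 0, giving V_DS = 1.31 V (the root below V_ov).
I_D = (3.36 − 1.31) / 0.386 = 5.32 mA.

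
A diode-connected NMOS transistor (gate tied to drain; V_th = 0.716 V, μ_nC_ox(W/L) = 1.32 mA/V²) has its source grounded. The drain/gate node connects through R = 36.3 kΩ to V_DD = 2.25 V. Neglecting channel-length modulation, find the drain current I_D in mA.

I_D = 0.0358 mA

With gate tied to drain, V_GS = V_DS ≥ V_GS − V_th, so the device is in saturation.
KCL at the drain: ½ k_n (V_GS − V_th)² = (V_DD − V_GS)/R.
Let x = V_GS − 0.716. Then 24 x² + x − 1.534 = 0, giving x = 0.233 V (positive root), so V_GS = 0.949 V.
I_D = (V_DD − V_GS)/R = (2.25 − 0.949) / 36.3 = 0.0358 mA.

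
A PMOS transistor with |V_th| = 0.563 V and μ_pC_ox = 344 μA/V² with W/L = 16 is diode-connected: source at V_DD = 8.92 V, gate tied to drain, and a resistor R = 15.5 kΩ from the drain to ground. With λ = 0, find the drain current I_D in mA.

I_D = 0.511 mA

With gate tied to drain, V_SG = V_SD ≥ V_SG − |V_th|, so the device is in saturation.
k_p = μ_pC_ox · (W/L) = 5.504 mA/V².
KCL at the drain: ½ k_p (V_SG − |V_th|)² = (V_DD − V_SG)/R.
Let x = V_SG − 0.563. Then 42.7 x² + x − 8.357 = 0, giving x = 0.431 V (positive root), so V_SG = 0.994 V.
I_D = (V_DD − V_SG)/R = (8.92 − 0.994) / 15.5 = 0.511 mA.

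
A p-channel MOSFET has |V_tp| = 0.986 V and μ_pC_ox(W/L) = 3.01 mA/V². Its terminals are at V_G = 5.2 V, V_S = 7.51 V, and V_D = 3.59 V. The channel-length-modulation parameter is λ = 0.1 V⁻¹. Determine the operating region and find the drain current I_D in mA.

V_SG = V_S − V_G = 7.51 − 5.2 = 2.31 V; V_SD = V_S − V_D = 7.51 − 3.59 = 3.92 V.
V_ov = V_SG − |V_tp| = 2.31 − 0.986 = 1.32 V.
Since V_SD = 3.92 V ≥ V_ov = 1.32 V, the device is in saturation.
I_D = ½ k_p V_ov² (1 + λ V_SD) = 0.5 × 3.01 × 1.32² × (1 + 0.1 × 3.92) = 3.67 mA.

Saturation; I_D = 3.67 mA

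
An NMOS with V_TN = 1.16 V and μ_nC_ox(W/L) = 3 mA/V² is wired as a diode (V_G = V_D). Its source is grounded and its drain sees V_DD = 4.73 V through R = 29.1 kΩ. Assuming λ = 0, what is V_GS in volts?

V_GS = 1.43 V

With gate tied to drain, V_GS = V_DS ≥ V_GS − V_TN, so the device is in saturation.
KCL at the drain: ½ k_n (V_GS − V_TN)² = (V_DD − V_GS)/R.
Let x = V_GS − 1.16. Then 43.7 x² + x − 3.57 = 0, giving x = 0.275 V (positive root), so V_GS = 1.43 V.
I_D = (V_DD − V_GS)/R = (4.73 − 1.43) / 29.1 = 0.113 mA.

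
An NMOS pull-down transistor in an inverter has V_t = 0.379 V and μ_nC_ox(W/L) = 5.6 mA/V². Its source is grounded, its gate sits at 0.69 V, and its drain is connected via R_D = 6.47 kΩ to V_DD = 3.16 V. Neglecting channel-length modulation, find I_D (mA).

V_GS = V_G = 0.69 V, so V_ov = 0.69 − 0.379 = 0.311 V.
Assume saturation: I_D = ½ k_n V_ov² = 0.5 × 5.6 × 0.311² = 0.271 mA, giving V_DS = V_DD − I_D R_D = 3.16 − 0.271 × 6.47 = 1.41 V.
V_DS = 1.41 V ≥ V_ov = 0.311 V, confirming saturation.

I_D = 0.271 mA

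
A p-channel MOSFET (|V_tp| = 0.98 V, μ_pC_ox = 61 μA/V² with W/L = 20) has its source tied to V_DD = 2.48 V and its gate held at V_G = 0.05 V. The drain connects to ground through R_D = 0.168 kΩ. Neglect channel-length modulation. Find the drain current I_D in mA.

I_D = 1.28 mA

V_SG = V_DD − V_G = 2.48 − 0.05 = 2.43 V, so V_ov = 2.43 − 0.98 = 1.45 V.
k_p = μ_pC_ox · (W/L) = 1.22 mA/V².
Assume saturation: I_D = ½ k_p V_ov² = 0.5 × 1.22 × 1.45² = 1.28 mA, giving V_SD = V_DD − I_D R_D = 2.48 − 1.28 × 0.168 = 2.26 V.
V_SD = 2.26 V ≥ V_ov = 1.45 V, confirming saturation.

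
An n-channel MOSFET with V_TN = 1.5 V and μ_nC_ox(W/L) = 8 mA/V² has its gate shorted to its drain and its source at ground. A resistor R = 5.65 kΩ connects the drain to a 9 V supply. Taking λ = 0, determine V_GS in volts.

With gate tied to drain, V_GS = V_DS ≥ V_GS − V_TN, so the device is in saturation.
KCL at the drain: ½ k_n (V_GS − V_TN)² = (V_DD − V_GS)/R.
Let x = V_GS − 1.5. Then 22.6 x² + x − 7.5 = 0, giving x = 0.554 V (positive root), so V_GS = 2.05 V.
I_D = (V_DD − V_GS)/R = (9 − 2.05) / 5.65 = 1.23 mA.

V_GS = 2.05 V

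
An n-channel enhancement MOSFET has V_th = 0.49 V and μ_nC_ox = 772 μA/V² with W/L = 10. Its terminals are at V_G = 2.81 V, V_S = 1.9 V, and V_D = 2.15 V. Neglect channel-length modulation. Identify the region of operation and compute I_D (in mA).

V_GS = V_G − V_S = 2.81 − 1.9 = 0.91 V; V_DS = V_D − V_S = 2.15 − 1.9 = 0.25 V.
k_n = μ_nC_ox · (W/L) = 7.72 mA/V².
V_ov = V_GS − V_th = 0.91 − 0.49 = 0.42 V.
Since V_DS = 0.25 V < V_ov = 0.42 V, the device is in the triode region.
I_D = k_n [V_ov · V_DS − ½ V_DS²] = 7.72 × [0.42 × 0.25 − 0.5 × 0.25²] = 0.569 mA.

Triode; I_D = 0.569 mA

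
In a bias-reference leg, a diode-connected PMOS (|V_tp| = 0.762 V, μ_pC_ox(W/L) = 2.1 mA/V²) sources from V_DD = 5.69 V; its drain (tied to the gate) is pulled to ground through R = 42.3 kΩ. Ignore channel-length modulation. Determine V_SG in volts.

V_SG = 1.08 V

With gate tied to drain, V_SG = V_SD ≥ V_SG − |V_tp|, so the device is in saturation.
KCL at the drain: ½ k_p (V_SG − |V_tp|)² = (V_DD − V_SG)/R.
Let x = V_SG − 0.762. Then 44.4 x² + x − 4.928 = 0, giving x = 0.322 V (positive root), so V_SG = 1.08 V.
I_D = (V_DD − V_SG)/R = (5.69 − 1.08) / 42.3 = 0.109 mA.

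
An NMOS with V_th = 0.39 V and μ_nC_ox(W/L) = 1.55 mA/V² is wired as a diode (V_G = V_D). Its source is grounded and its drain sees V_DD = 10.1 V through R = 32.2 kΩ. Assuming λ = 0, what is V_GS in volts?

V_GS = 0.994 V

With gate tied to drain, V_GS = V_DS ≥ V_GS − V_th, so the device is in saturation.
KCL at the drain: ½ k_n (V_GS − V_th)² = (V_DD − V_GS)/R.
Let x = V_GS − 0.39. Then 25 x² + x − 9.71 = 0, giving x = 0.604 V (positive root), so V_GS = 0.994 V.
I_D = (V_DD − V_GS)/R = (10.1 − 0.994) / 32.2 = 0.283 mA.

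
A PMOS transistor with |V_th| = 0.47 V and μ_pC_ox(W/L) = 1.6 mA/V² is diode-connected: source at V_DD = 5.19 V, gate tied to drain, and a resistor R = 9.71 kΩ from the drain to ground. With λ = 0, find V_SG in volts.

With gate tied to drain, V_SG = V_SD ≥ V_SG − |V_th|, so the device is in saturation.
KCL at the drain: ½ k_p (V_SG − |V_th|)² = (V_DD − V_SG)/R.
Let x = V_SG − 0.47. Then 7.77 x² + x − 4.72 = 0, giving x = 0.718 V (positive root), so V_SG = 1.19 V.
I_D = (V_DD − V_SG)/R = (5.19 − 1.19) / 9.71 = 0.412 mA.

V_SG = 1.19 V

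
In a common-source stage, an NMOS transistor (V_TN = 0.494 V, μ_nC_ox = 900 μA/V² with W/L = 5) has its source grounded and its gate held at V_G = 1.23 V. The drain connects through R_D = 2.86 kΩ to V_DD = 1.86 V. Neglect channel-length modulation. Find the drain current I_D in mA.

V_GS = V_G = 1.23 V, so V_ov = 1.23 − 0.494 = 0.736 V.
k_n = μ_nC_ox · (W/L) = 4.5 mA/V².
Assume saturation: I_D = ½ k_n V_ov² = 0.5 × 4.5 × 0.736² = 1.22 mA, giving V_DS = V_DD − I_D R_D = 1.86 − 1.22 × 2.86 = -1.63 V.
But -1.63 V < V_ov = 0.736 V, so the device is actually in triode.
In triode I_D = k_n[V_ov V_DS − ½ V_DS²] and I_D = (V_DD − V_DS)/R_D. Equating: 6.43 V_DS² − 10.47 V_DS + 1.86 = 0, giving V_DS = 0.203 V (the root below V_ov).
I_D = (1.86 − 0.203) / 2.86 = 0.579 mA.

I_D = 0.579 mA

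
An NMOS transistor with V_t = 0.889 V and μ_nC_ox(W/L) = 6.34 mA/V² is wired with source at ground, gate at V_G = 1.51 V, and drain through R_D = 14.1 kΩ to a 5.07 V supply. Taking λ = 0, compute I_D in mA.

I_D = 0.353 mA

V_GS = V_G = 1.51 V, so V_ov = 1.51 − 0.889 = 0.621 V.
Assume saturation: I_D = ½ k_n V_ov² = 0.5 × 6.34 × 0.621² = 1.22 mA, giving V_DS = V_DD − I_D R_D = 5.07 − 1.22 × 14.1 = -12.2 V.
But -12.2 V < V_ov = 0.621 V, so the device is actually in triode.
In triode I_D = k_n[V_ov V_DS − ½ V_DS²] and I_D = (V_DD − V_DS)/R_D. Equating: 44.7 V_DS² − 56.51 V_DS + 5.07 = 0, giving V_DS = 0.0972 V (the root below V_ov).
I_D = (5.07 − 0.0972) / 14.1 = 0.353 mA.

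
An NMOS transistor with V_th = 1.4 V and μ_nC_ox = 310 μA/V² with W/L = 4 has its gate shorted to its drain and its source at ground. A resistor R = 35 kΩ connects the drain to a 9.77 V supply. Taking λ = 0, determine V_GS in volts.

With gate tied to drain, V_GS = V_DS ≥ V_GS − V_th, so the device is in saturation.
k_n = μ_nC_ox · (W/L) = 1.24 mA/V².
KCL at the drain: ½ k_n (V_GS − V_th)² = (V_DD − V_GS)/R.
Let x = V_GS − 1.4. Then 21.7 x² + x − 8.37 = 0, giving x = 0.598 V (positive root), so V_GS = 2 V.
I_D = (V_DD − V_GS)/R = (9.77 − 2) / 35 = 0.222 mA.

V_GS = 2.00 V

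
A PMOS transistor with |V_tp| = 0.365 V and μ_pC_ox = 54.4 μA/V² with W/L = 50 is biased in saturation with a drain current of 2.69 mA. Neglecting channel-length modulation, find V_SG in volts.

V_SG = 1.77 V

k_p = μ_pC_ox · (W/L) = 2.72 mA/V².
In saturation I_D = ½ k_p (V_SG − |V_tp|)², so V_SG − |V_tp| = √(2 I_D / k_p) = √(2 × 2.69 / 2.72) = 1.41 V.
V_SG = 0.365 + 1.41 = 1.77 V.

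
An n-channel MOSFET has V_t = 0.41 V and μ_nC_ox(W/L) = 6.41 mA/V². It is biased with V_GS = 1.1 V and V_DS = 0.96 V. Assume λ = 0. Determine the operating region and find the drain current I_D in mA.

V_ov = V_GS − V_t = 1.1 − 0.41 = 0.69 V.
Since V_DS = 0.96 V ≥ V_ov = 0.69 V, the device is in saturation.
I_D = ½ k_n V_ov² = 0.5 × 6.41 × 0.69² = 1.53 mA.

Saturation; I_D = 1.53 mA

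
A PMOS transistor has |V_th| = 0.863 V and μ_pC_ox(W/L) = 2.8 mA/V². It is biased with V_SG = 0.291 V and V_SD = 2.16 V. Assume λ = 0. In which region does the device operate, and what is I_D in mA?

V_SG = 0.291 V < |V_th| = 0.863 V, so the transistor is in cutoff.

Cutoff; I_D = 0 mA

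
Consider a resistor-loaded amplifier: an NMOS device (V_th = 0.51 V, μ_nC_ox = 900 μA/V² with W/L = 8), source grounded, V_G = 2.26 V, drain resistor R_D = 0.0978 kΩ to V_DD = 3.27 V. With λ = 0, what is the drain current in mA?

I_D = 11.0 mA

V_GS = V_G = 2.26 V, so V_ov = 2.26 − 0.51 = 1.75 V.
k_n = μ_nC_ox · (W/L) = 7.2 mA/V².
Assume saturation: I_D = ½ k_n V_ov² = 0.5 × 7.2 × 1.75² = 11 mA, giving V_DS = V_DD − I_D R_D = 3.27 − 11 × 0.0978 = 2.19 V.
V_DS = 2.19 V ≥ V_ov = 1.75 V, confirming saturation.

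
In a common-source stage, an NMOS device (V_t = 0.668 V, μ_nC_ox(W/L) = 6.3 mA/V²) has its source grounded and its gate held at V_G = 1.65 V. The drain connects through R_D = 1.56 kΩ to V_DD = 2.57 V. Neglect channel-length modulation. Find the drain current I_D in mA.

V_GS = V_G = 1.65 V, so V_ov = 1.65 − 0.668 = 0.982 V.
Assume saturation: I_D = ½ k_n V_ov² = 0.5 × 6.3 × 0.982² = 3.04 mA, giving V_DS = V_DD − I_D R_D = 2.57 − 3.04 × 1.56 = -2.17 V.
But -2.17 V < V_ov = 0.982 V, so the device is actually in triode.
In triode I_D = k_n[V_ov V_DS − ½ V_DS²] and I_D = (V_DD − V_DS)/R_D. Equating: 4.91 V_DS² − 10.65 V_DS + 2.57 = 0, giving V_DS = 0.277 V (the root below V_ov).
I_D = (2.57 − 0.277) / 1.56 = 1.47 mA.

I_D = 1.47 mA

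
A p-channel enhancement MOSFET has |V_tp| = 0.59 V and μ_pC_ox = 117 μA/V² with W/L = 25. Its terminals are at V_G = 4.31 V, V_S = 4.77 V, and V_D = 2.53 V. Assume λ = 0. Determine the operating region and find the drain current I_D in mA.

Cutoff; I_D = 0 mA

V_SG = V_S − V_G = 4.77 − 4.31 = 0.46 V; V_SD = V_S − V_D = 4.77 − 2.53 = 2.24 V.
V_SG = 0.46 V < |V_tp| = 0.59 V, so the transistor is in cutoff.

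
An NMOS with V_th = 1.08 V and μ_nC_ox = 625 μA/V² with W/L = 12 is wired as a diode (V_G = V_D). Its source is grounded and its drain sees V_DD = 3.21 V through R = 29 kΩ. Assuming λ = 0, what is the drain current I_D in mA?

With gate tied to drain, V_GS = V_DS ≥ V_GS − V_th, so the device is in saturation.
k_n = μ_nC_ox · (W/L) = 7.5 mA/V².
KCL at the drain: ½ k_n (V_GS − V_th)² = (V_DD − V_GS)/R.
Let x = V_GS − 1.08. Then 109 x² + x − 2.13 = 0, giving x = 0.135 V (positive root), so V_GS = 1.22 V.
I_D = (V_DD − V_GS)/R = (3.21 − 1.22) / 29 = 0.0688 mA.

I_D = 0.0688 mA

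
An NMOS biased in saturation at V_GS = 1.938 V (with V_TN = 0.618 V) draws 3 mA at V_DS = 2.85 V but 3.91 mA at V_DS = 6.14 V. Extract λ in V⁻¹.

λ = 0.125 V⁻¹

With V_GS fixed, I_D ∝ (1 + λ V_DS) in saturation, so I_D2/I_D1 = (1 + λ V_DS2)/(1 + λ V_DS1).
3.91/3 = 1.303 = (1 + 6.14 λ)/(1 + 2.85 λ).
Solving: λ (I_D1 V_DS2 − I_D2 V_DS1) = I_D2 − I_D1, so λ = (3.91 − 3) / (3 × 6.14 − 3.91 × 2.85) = 0.91 / 7.28 = 0.125 V⁻¹.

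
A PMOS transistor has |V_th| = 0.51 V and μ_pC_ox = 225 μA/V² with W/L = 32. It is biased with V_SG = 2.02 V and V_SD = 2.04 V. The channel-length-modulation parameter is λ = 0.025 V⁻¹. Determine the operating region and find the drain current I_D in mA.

k_p = μ_pC_ox · (W/L) = 7.2 mA/V².
V_ov = V_SG − |V_th| = 2.02 − 0.51 = 1.51 V.
Since V_SD = 2.04 V ≥ V_ov = 1.51 V, the device is in saturation.
I_D = ½ k_p V_ov² (1 + λ V_SD) = 0.5 × 7.2 × 1.51² × (1 + 0.025 × 2.04) = 8.63 mA.

Saturation; I_D = 8.63 mA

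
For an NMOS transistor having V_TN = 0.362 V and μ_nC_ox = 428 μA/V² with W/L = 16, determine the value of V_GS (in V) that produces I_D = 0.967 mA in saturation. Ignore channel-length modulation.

V_GS = 0.893 V

k_n = μ_nC_ox · (W/L) = 6.848 mA/V².
In saturation I_D = ½ k_n (V_GS − V_TN)², so V_GS − V_TN = √(2 I_D / k_n) = √(2 × 0.967 / 6.848) = 0.531 V.
V_GS = 0.362 + 0.531 = 0.893 V.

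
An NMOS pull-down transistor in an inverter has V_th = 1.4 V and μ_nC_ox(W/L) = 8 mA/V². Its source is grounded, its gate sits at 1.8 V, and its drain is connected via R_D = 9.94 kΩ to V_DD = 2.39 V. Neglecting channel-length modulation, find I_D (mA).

V_GS = V_G = 1.8 V, so V_ov = 1.8 − 1.4 = 0.4 V.
Assume saturation: I_D = ½ k_n V_ov² = 0.5 × 8 × 0.4² = 0.64 mA, giving V_DS = V_DD − I_D R_D = 2.39 − 0.64 × 9.94 = -3.97 V.
But -3.97 V < V_ov = 0.4 V, so the device is actually in triode.
In triode I_D = k_n[V_ov V_DS − ½ V_DS²] and I_D = (V_DD − V_DS)/R_D. Equating: 39.8 V_DS² − 32.81 V_DS + 2.39 = 0, giving V_DS = 0.0808 V (the root below V_ov).
I_D = (2.39 − 0.0808) / 9.94 = 0.232 mA.

I_D = 0.232 mA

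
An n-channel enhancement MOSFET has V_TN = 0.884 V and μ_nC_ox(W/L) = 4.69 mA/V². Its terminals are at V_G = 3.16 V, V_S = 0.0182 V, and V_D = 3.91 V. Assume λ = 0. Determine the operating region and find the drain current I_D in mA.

Saturation; I_D = 12.0 mA

V_GS = V_G − V_S = 3.16 − 0.0182 = 3.14 V; V_DS = V_D − V_S = 3.91 − 0.0182 = 3.89 V.
V_ov = V_GS − V_TN = 3.14 − 0.884 = 2.26 V.
Since V_DS = 3.89 V ≥ V_ov = 2.26 V, the device is in saturation.
I_D = ½ k_n V_ov² = 0.5 × 4.69 × 2.26² = 12 mA.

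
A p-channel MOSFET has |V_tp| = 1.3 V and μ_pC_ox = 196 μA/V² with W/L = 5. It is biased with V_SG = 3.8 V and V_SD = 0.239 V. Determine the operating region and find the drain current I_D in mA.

Triode; I_D = 0.558 mA

k_p = μ_pC_ox · (W/L) = 0.98 mA/V².
V_ov = V_SG − |V_tp| = 3.8 − 1.3 = 2.5 V.
Since V_SD = 0.239 V < V_ov = 2.5 V, the device is in the triode region.
I_D = k_p [V_ov · V_SD − ½ V_SD²] = 0.98 × [2.5 × 0.239 − 0.5 × 0.239²] = 0.558 mA.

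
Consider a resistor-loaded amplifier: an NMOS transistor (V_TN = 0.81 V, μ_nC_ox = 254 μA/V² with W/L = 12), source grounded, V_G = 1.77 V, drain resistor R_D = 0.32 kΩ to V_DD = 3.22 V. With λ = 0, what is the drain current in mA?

V_GS = V_G = 1.77 V, so V_ov = 1.77 − 0.81 = 0.96 V.
k_n = μ_nC_ox · (W/L) = 3.048 mA/V².
Assume saturation: I_D = ½ k_n V_ov² = 0.5 × 3.048 × 0.96² = 1.4 mA, giving V_DS = V_DD − I_D R_D = 3.22 − 1.4 × 0.32 = 2.77 V.
V_DS = 2.77 V ≥ V_ov = 0.96 V, confirming saturation.

I_D = 1.40 mA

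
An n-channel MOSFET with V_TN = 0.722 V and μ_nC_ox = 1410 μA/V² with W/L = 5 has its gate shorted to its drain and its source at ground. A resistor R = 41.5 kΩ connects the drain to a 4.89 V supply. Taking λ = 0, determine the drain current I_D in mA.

With gate tied to drain, V_GS = V_DS ≥ V_GS − V_TN, so the device is in saturation.
k_n = μ_nC_ox · (W/L) = 7.05 mA/V².
KCL at the drain: ½ k_n (V_GS − V_TN)² = (V_DD − V_GS)/R.
Let x = V_GS − 0.722. Then 146 x² + x − 4.168 = 0, giving x = 0.165 V (positive root), so V_GS = 0.887 V.
I_D = (V_DD − V_GS)/R = (4.89 − 0.887) / 41.5 = 0.0964 mA.

I_D = 0.0964 mA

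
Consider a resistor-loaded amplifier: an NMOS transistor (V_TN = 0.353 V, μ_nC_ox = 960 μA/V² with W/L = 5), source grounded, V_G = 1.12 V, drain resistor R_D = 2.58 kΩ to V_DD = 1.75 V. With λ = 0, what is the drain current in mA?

V_GS = V_G = 1.12 V, so V_ov = 1.12 − 0.353 = 0.767 V.
k_n = μ_nC_ox · (W/L) = 4.8 mA/V².
Assume saturation: I_D = ½ k_n V_ov² = 0.5 × 4.8 × 0.767² = 1.41 mA, giving V_DS = V_DD − I_D R_D = 1.75 − 1.41 × 2.58 = -1.89 V.
But -1.89 V < V_ov = 0.767 V, so the device is actually in triode.
In triode I_D = k_n[V_ov V_DS − ½ V_DS²] and I_D = (V_DD − V_DS)/R_D. Equating: 6.19 V_DS² − 10.5 V_DS + 1.75 = 0, giving V_DS = 0.187 V (the root below V_ov).
I_D = (1.75 − 0.187) / 2.58 = 0.606 mA.

I_D = 0.606 mA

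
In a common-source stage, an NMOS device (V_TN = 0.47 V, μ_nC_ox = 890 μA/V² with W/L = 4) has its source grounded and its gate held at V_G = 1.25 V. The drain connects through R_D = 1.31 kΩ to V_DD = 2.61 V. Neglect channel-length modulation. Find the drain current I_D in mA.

I_D = 1.08 mA

V_GS = V_G = 1.25 V, so V_ov = 1.25 − 0.47 = 0.78 V.
k_n = μ_nC_ox · (W/L) = 3.56 mA/V².
Assume saturation: I_D = ½ k_n V_ov² = 0.5 × 3.56 × 0.78² = 1.08 mA, giving V_DS = V_DD − I_D R_D = 2.61 − 1.08 × 1.31 = 1.19 V.
V_DS = 1.19 V ≥ V_ov = 0.78 V, confirming saturation.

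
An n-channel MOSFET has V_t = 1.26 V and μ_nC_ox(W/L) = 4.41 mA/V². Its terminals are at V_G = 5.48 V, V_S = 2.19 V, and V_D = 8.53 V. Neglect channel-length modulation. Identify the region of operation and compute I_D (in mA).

Saturation; I_D = 9.09 mA

V_GS = V_G − V_S = 5.48 − 2.19 = 3.29 V; V_DS = V_D − V_S = 8.53 − 2.19 = 6.34 V.
V_ov = V_GS − V_t = 3.29 − 1.26 = 2.03 V.
Since V_DS = 6.34 V ≥ V_ov = 2.03 V, the device is in saturation.
I_D = ½ k_n V_ov² = 0.5 × 4.41 × 2.03² = 9.09 mA.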